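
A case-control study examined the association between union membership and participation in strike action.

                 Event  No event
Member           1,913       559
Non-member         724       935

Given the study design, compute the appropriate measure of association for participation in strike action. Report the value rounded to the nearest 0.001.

Cells: a = 1913, b = 559, c = 724, d = 935.
This is a case-control study: participants were sampled on outcome status, so risks in the source population cannot be estimated directly — relative risk is not valid here. The odds ratio is the appropriate measure.
OR = (a·d)/(b·c) = (1913 × 935) / (559 × 724) = 1788655 / 404716 = 4.41953

4.420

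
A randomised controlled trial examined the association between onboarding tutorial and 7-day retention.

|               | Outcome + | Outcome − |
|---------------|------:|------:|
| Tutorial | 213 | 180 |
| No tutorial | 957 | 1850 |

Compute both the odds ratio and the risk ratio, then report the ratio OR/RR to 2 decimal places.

1.44

Cells: a = 213, b = 180, c = 957, d = 1850.
OR = (213·1850)/(180·957) = 394050/172260 = 2.28753
Risk in exposed = 213/393 = 0.54198; risk in unexposed = 957/2807 = 0.34093; RR = 1.58971
OR/RR = 2.28753 / 1.58971 = 1.43896
The outcome is not rare, so the OR lies further from 1 than the RR.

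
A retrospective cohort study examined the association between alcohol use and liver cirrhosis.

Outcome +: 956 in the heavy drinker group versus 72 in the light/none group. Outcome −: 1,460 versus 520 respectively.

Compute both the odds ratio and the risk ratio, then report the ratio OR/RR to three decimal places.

1.454

From the description: a = 956, b = 1460, c = 72, d = 520.
OR = (956·520)/(1460·72) = 497120/105120 = 4.72907
Risk in exposed = 956/2416 = 0.39570; risk in unexposed = 72/592 = 0.12162; RR = 3.25350
OR/RR = 4.72907 / 3.25350 = 1.45354
The outcome is not rare, so the OR lies further from 1 than the RR.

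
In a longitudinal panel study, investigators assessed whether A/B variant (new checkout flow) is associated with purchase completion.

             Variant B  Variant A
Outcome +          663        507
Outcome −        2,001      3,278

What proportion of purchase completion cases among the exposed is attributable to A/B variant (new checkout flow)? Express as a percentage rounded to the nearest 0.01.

46.18

Reading the table with exposure as columns: a = 663 (Variant B, case), b = 2001 (Variant B, non-case), c = 507 (Variant A, case), d = 3278.
Risk in exposed = 663/2664 = 0.24887; risk in unexposed = 507/3785 = 0.13395.
RR = 0.24887/0.13395 = 1.85796
AR% = (RR − 1)/RR × 100 = (1.85796 − 1)/1.85796 × 100 = 46.1776%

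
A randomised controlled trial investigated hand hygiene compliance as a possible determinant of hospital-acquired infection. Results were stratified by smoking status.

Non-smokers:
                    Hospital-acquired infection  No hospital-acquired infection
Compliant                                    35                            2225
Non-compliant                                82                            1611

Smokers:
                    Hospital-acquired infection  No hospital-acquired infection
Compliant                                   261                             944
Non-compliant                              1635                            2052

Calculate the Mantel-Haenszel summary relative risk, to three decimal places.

RR_MH = Σ(aᵢ·n₀ᵢ/nᵢ) / Σ(cᵢ·n₁ᵢ/nᵢ), with n₁ᵢ = aᵢ+bᵢ (exposed), n₀ᵢ = cᵢ+dᵢ (unexposed), nᵢ = n₁ᵢ+n₀ᵢ.
Stratum 1 (Non-smokers): n₁ = 2260, n₀ = 1693, n = 3953; a·n₀/n = 35·1693/3953 = 14.9899; c·n₁/n = 82·2260/3953 = 46.8808
Stratum 2 (Smokers): n₁ = 1205, n₀ = 3687, n = 4892; a·n₀/n = 261·3687/4892 = 196.7103; c·n₁/n = 1635·1205/4892 = 402.7341
RR_MH = (14.9899 + 196.7103) / (46.8808 + 402.7341) = 211.7002 / 449.6149 = 0.47085

0.471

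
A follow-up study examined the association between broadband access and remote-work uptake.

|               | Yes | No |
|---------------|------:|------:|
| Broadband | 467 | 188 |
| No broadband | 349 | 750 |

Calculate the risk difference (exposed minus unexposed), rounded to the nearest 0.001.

Cells: a = 467, b = 188, c = 349, d = 750.
Risk in exposed = 467/655 = 0.712977; risk in unexposed = 349/1099 = 0.317561.
Risk difference = 0.712977 − 0.317561 = 0.395416

0.395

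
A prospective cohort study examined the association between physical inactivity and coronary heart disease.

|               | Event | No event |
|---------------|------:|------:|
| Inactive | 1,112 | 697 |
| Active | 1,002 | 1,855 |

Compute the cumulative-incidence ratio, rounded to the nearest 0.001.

Cells: a = 1112, b = 697, c = 1002, d = 1855.
Risk in exposed = 1112/1809 = 0.61470; risk in unexposed = 1002/2857 = 0.35072.
RR = 0.61470 / 0.35072 = 1.75270
The risk among the exposed is 1.75 times that among the unexposed.

1.753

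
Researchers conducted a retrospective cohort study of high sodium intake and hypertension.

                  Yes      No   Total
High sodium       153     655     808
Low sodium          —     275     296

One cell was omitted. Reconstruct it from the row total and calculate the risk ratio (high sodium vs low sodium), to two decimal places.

2.67

The missing cell is in the unexposed row: 296 − 275 = 21.
So a = 153, b = 655, c = 21, d = 275.
RR = [a/(a+b)] / [c/(c+d)] = (153/808) / (21/296) = 0.18936/0.07095 = 2.66902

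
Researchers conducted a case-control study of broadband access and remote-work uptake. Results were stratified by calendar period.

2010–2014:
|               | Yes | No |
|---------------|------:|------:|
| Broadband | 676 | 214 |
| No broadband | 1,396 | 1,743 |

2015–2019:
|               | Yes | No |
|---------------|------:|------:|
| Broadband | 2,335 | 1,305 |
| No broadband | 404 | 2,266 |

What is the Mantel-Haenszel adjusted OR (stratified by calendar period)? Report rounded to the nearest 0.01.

7.17

OR_MH = Σ(aᵢdᵢ/nᵢ) / Σ(bᵢcᵢ/nᵢ), where nᵢ is the stratum total.
Stratum 1 (2010–2014): n = 4029; a·d/n = 676·1743/4029 = 292.4468; b·c/n = 214·1396/4029 = 74.1484
Stratum 2 (2015–2019): n = 6310; a·d/n = 2335·2266/6310 = 838.5277; b·c/n = 1305·404/6310 = 83.5531
OR_MH = (292.4468 + 838.5277) / (74.1484 + 83.5531) = 1130.9745 / 157.7015 = 7.17161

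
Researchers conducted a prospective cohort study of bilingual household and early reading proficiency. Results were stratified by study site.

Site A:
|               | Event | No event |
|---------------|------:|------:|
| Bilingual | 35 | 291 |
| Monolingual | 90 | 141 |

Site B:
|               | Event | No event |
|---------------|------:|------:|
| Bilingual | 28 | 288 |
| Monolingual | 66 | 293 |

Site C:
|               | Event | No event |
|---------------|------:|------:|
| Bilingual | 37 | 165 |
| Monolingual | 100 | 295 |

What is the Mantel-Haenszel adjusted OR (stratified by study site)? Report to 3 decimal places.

0.382

OR_MH = Σ(aᵢdᵢ/nᵢ) / Σ(bᵢcᵢ/nᵢ), where nᵢ is the stratum total.
Stratum 1 (Site A): n = 557; a·d/n = 35·141/557 = 8.8600; b·c/n = 291·90/557 = 47.0197
Stratum 2 (Site B): n = 675; a·d/n = 28·293/675 = 12.1541; b·c/n = 288·66/675 = 28.1600
Stratum 3 (Site C): n = 597; a·d/n = 37·295/597 = 18.2831; b·c/n = 165·100/597 = 27.6382
OR_MH = (8.8600 + 12.1541 + 18.2831) / (47.0197 + 28.1600 + 27.6382) = 39.2971 / 102.8179 = 0.38220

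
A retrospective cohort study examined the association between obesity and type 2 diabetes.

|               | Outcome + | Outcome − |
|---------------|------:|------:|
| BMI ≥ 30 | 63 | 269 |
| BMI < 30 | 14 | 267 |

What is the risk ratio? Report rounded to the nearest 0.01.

Cells: a = 63, b = 269, c = 14, d = 267.
Risk in exposed = 63/332 = 0.18976; risk in unexposed = 14/281 = 0.04982.
RR = 0.18976 / 0.04982 = 3.80873
The risk among the exposed is 3.81 times that among the unexposed.

3.81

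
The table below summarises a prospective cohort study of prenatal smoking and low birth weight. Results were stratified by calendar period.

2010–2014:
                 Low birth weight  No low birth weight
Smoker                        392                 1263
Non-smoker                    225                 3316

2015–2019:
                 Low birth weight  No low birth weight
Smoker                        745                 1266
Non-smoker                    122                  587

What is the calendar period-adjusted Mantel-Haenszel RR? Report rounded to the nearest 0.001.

RR_MH = Σ(aᵢ·n₀ᵢ/nᵢ) / Σ(cᵢ·n₁ᵢ/nᵢ), with n₁ᵢ = aᵢ+bᵢ (exposed), n₀ᵢ = cᵢ+dᵢ (unexposed), nᵢ = n₁ᵢ+n₀ᵢ.
Stratum 1 (2010–2014): n₁ = 1655, n₀ = 3541, n = 5196; a·n₀/n = 392·3541/5196 = 267.1424; c·n₁/n = 225·1655/5196 = 71.6657
Stratum 2 (2015–2019): n₁ = 2011, n₀ = 709, n = 2720; a·n₀/n = 745·709/2720 = 194.1930; c·n₁/n = 122·2011/2720 = 90.1993
RR_MH = (267.1424 + 194.1930) / (71.6657 + 90.1993) = 461.3354 / 161.8650 = 2.85013

2.850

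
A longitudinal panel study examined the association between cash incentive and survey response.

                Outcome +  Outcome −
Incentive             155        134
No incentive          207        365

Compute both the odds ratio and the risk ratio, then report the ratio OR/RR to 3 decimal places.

1.376

Cells: a = 155, b = 134, c = 207, d = 365.
OR = (155·365)/(134·207) = 56575/27738 = 2.03962
Risk in exposed = 155/289 = 0.53633; risk in unexposed = 207/572 = 0.36189; RR = 1.48204
OR/RR = 2.03962 / 1.48204 = 1.37623
The outcome is not rare, so the OR lies further from 1 than the RR.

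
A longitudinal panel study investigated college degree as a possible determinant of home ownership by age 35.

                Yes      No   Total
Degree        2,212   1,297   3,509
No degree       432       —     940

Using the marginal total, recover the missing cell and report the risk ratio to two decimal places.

The missing cell is in the unexposed row: 940 − 432 = 508.
So a = 2212, b = 1297, c = 432, d = 508.
RR = [a/(a+b)] / [c/(c+d)] = (2212/3509) / (432/940) = 0.63038/0.45957 = 1.37166

1.37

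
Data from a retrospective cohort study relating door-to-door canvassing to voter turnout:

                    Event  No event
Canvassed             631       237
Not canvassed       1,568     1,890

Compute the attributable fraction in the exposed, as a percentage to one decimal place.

Cells: a = 631, b = 237, c = 1568, d = 1890.
Risk in exposed = 631/868 = 0.72696; risk in unexposed = 1568/3458 = 0.45344.
RR = 0.72696/0.45344 = 1.60320
AR% = (RR − 1)/RR × 100 = (1.60320 − 1)/1.60320 × 100 = 37.6249%

37.6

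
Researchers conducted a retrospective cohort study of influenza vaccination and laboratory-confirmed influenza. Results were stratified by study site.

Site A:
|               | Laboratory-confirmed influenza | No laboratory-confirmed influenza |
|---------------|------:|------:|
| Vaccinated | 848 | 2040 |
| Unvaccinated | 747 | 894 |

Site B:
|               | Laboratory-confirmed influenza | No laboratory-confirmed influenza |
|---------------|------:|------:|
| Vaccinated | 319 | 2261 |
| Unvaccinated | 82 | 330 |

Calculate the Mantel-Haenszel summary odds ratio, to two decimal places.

OR_MH = Σ(aᵢdᵢ/nᵢ) / Σ(bᵢcᵢ/nᵢ), where nᵢ is the stratum total.
Stratum 1 (Site A): n = 4529; a·d/n = 848·894/4529 = 167.3906; b·c/n = 2040·747/4529 = 336.4716
Stratum 2 (Site B): n = 2992; a·d/n = 319·330/2992 = 35.1838; b·c/n = 2261·82/2992 = 61.9659
OR_MH = (167.3906 + 35.1838) / (336.4716 + 61.9659) = 202.5744 / 398.4375 = 0.50842

0.51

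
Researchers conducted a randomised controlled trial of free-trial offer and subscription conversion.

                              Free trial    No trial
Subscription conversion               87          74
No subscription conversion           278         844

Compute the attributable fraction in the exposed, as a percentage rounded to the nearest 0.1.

66.2

Reading the table with exposure as columns: a = 87 (Free trial, case), b = 278 (Free trial, non-case), c = 74 (No trial, case), d = 844.
Risk in exposed = 87/365 = 0.23836; risk in unexposed = 74/918 = 0.08061.
RR = 0.23836/0.08061 = 2.95690
AR% = (RR − 1)/RR × 100 = (2.95690 − 1)/2.95690 × 100 = 66.1809%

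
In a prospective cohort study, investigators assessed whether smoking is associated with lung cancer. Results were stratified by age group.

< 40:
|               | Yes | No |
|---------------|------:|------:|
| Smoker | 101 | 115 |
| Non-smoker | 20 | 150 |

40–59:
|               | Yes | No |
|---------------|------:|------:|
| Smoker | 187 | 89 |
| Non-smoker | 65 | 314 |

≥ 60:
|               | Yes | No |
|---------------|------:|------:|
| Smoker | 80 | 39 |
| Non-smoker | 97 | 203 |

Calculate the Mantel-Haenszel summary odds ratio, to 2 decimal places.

OR_MH = Σ(aᵢdᵢ/nᵢ) / Σ(bᵢcᵢ/nᵢ), where nᵢ is the stratum total.
Stratum 1 (< 40): n = 386; a·d/n = 101·150/386 = 39.2487; b·c/n = 115·20/386 = 5.9585
Stratum 2 (40–59): n = 655; a·d/n = 187·314/655 = 89.6458; b·c/n = 89·65/655 = 8.8321
Stratum 3 (≥ 60): n = 419; a·d/n = 80·203/419 = 38.7589; b·c/n = 39·97/419 = 9.0286
OR_MH = (39.2487 + 89.6458 + 38.7589) / (5.9585 + 8.8321 + 9.0286) = 167.6535 / 23.8192 = 7.03857

7.04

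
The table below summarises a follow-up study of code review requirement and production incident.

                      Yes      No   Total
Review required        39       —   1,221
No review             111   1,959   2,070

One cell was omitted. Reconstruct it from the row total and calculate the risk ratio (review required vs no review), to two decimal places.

The missing cell is in the exposed row: 1221 − 39 = 1182.
So a = 39, b = 1182, c = 111, d = 1959.
RR = [a/(a+b)] / [c/(c+d)] = (39/1221) / (111/2070) = 0.03194/0.05362 = 0.59566

0.60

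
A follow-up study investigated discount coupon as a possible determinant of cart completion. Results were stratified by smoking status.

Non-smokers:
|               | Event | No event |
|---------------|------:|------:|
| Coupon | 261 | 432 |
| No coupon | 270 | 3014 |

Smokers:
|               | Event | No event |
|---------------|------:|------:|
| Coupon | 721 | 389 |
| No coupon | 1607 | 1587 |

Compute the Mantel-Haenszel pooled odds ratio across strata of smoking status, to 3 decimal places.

2.656

OR_MH = Σ(aᵢdᵢ/nᵢ) / Σ(bᵢcᵢ/nᵢ), where nᵢ is the stratum total.
Stratum 1 (Non-smokers): n = 3977; a·d/n = 261·3014/3977 = 197.8009; b·c/n = 432·270/3977 = 29.3286
Stratum 2 (Smokers): n = 4304; a·d/n = 721·1587/4304 = 265.8520; b·c/n = 389·1607/4304 = 145.2423
OR_MH = (197.8009 + 265.8520) / (29.3286 + 145.2423) = 463.6529 / 174.5710 = 2.65596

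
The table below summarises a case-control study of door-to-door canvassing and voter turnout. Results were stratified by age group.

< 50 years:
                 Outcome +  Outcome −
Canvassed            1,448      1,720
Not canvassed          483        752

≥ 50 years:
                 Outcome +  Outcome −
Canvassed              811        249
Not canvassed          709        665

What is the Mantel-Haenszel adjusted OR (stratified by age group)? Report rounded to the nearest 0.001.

OR_MH = Σ(aᵢdᵢ/nᵢ) / Σ(bᵢcᵢ/nᵢ), where nᵢ is the stratum total.
Stratum 1 (< 50 years): n = 4403; a·d/n = 1448·752/4403 = 247.3077; b·c/n = 1720·483/4403 = 188.6804
Stratum 2 (≥ 50 years): n = 2434; a·d/n = 811·665/2434 = 221.5756; b·c/n = 249·709/2434 = 72.5312
OR_MH = (247.3077 + 221.5756) / (188.6804 + 72.5312) = 468.8833 / 261.2117 = 1.79503

1.795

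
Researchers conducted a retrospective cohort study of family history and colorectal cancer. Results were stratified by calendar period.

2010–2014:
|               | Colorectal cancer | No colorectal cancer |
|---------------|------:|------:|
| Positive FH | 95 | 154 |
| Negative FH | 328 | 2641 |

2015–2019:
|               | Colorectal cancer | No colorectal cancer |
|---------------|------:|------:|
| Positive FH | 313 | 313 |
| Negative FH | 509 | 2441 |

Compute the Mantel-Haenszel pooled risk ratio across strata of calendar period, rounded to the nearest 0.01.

RR_MH = Σ(aᵢ·n₀ᵢ/nᵢ) / Σ(cᵢ·n₁ᵢ/nᵢ), with n₁ᵢ = aᵢ+bᵢ (exposed), n₀ᵢ = cᵢ+dᵢ (unexposed), nᵢ = n₁ᵢ+n₀ᵢ.
Stratum 1 (2010–2014): n₁ = 249, n₀ = 2969, n = 3218; a·n₀/n = 95·2969/3218 = 87.6492; c·n₁/n = 328·249/3218 = 25.3797
Stratum 2 (2015–2019): n₁ = 626, n₀ = 2950, n = 3576; a·n₀/n = 313·2950/3576 = 258.2075; c·n₁/n = 509·626/3576 = 89.1035
RR_MH = (87.6492 + 258.2075) / (25.3797 + 89.1035) = 345.8567 / 114.4832 = 3.02103

3.02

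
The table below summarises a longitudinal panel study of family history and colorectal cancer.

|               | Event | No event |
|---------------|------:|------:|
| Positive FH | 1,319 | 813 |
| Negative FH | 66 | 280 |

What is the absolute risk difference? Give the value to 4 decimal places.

0.4279

Cells: a = 1319, b = 813, c = 66, d = 280.
Risk in exposed = 1319/2132 = 0.618668; risk in unexposed = 66/346 = 0.190751.
Risk difference = 0.618668 − 0.190751 = 0.427916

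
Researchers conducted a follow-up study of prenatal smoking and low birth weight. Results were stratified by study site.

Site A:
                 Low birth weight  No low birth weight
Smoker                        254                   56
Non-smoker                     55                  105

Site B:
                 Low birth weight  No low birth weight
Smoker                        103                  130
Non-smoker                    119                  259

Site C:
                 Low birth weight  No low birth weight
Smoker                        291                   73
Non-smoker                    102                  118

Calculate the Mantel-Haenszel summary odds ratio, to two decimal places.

OR_MH = Σ(aᵢdᵢ/nᵢ) / Σ(bᵢcᵢ/nᵢ), where nᵢ is the stratum total.
Stratum 1 (Site A): n = 470; a·d/n = 254·105/470 = 56.7447; b·c/n = 56·55/470 = 6.5532
Stratum 2 (Site B): n = 611; a·d/n = 103·259/611 = 43.6612; b·c/n = 130·119/611 = 25.3191
Stratum 3 (Site C): n = 584; a·d/n = 291·118/584 = 58.7979; b·c/n = 73·102/584 = 12.7500
OR_MH = (56.7447 + 43.6612 + 58.7979) / (6.5532 + 25.3191 + 12.7500) = 159.2038 / 44.6223 = 3.56781

3.57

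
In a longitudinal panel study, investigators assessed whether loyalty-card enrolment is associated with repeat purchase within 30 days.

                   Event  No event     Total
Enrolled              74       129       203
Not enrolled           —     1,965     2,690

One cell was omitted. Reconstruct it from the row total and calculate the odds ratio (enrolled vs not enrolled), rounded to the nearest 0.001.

1.555

The missing cell is in the unexposed row: 2690 − 1965 = 725.
So a = 74, b = 129, c = 725, d = 1965.
OR = (a·d)/(b·c) = (74 × 1965) / (129 × 725) = 145410 / 93525 = 1.55477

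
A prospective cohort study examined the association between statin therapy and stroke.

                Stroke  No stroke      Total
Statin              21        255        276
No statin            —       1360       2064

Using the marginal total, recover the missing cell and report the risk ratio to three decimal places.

0.223

The missing cell is in the unexposed row: 2064 − 1360 = 704.
So a = 21, b = 255, c = 704, d = 1360.
RR = [a/(a+b)] / [c/(c+d)] = (21/276) / (704/2064) = 0.07609/0.34109 = 0.22307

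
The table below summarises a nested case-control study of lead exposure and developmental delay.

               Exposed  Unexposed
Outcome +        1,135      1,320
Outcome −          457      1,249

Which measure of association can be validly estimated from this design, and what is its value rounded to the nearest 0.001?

2.350

Reading the table with exposure as columns: a = 1135 (Exposed, case), b = 457 (Exposed, non-case), c = 1320 (Unexposed, case), d = 1249.
This is a nested case-control study: participants were sampled on outcome status, so risks in the source population cannot be estimated directly — relative risk is not valid here. The odds ratio is the appropriate measure.
OR = (a·d)/(b·c) = (1135 × 1249) / (457 × 1320) = 1417615 / 603240 = 2.35000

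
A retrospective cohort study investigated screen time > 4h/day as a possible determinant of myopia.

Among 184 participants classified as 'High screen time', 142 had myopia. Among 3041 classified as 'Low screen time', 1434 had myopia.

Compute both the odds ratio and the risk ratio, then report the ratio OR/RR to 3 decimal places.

2.315

From the description: a = 142, b = 42, c = 1434, d = 1607.
OR = (142·1607)/(42·1434) = 228194/60228 = 3.78884
Risk in exposed = 142/184 = 0.77174; risk in unexposed = 1434/3041 = 0.47156; RR = 1.63658
OR/RR = 3.78884 / 1.63658 = 2.31509
The outcome is not rare, so the OR lies further from 1 than the RR.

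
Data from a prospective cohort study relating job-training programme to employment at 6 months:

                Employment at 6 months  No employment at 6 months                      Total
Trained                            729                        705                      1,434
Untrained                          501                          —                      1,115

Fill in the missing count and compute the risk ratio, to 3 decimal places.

The missing cell is in the unexposed row: 1115 − 501 = 614.
So a = 729, b = 705, c = 501, d = 614.
RR = [a/(a+b)] / [c/(c+d)] = (729/1434) / (501/1115) = 0.50837/0.44933 = 1.13140

1.131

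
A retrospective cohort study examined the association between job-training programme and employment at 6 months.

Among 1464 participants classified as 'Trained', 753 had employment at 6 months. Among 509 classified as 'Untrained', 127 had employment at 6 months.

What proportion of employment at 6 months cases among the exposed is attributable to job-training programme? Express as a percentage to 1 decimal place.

51.5

From the description: a = 753, b = 711, c = 127, d = 382.
Risk in exposed = 753/1464 = 0.51434; risk in unexposed = 127/509 = 0.24951.
RR = 0.51434/0.24951 = 2.06143
AR% = (RR − 1)/RR × 100 = (2.06143 − 1)/2.06143 × 100 = 51.4899%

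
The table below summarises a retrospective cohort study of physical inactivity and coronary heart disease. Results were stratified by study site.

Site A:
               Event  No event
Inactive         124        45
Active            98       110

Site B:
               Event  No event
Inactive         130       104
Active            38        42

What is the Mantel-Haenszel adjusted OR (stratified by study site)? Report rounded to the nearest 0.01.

2.21

OR_MH = Σ(aᵢdᵢ/nᵢ) / Σ(bᵢcᵢ/nᵢ), where nᵢ is the stratum total.
Stratum 1 (Site A): n = 377; a·d/n = 124·110/377 = 36.1804; b·c/n = 45·98/377 = 11.6976
Stratum 2 (Site B): n = 314; a·d/n = 130·42/314 = 17.3885; b·c/n = 104·38/314 = 12.5860
OR_MH = (36.1804 + 17.3885) / (11.6976 + 12.5860) = 53.5689 / 24.2836 = 2.20597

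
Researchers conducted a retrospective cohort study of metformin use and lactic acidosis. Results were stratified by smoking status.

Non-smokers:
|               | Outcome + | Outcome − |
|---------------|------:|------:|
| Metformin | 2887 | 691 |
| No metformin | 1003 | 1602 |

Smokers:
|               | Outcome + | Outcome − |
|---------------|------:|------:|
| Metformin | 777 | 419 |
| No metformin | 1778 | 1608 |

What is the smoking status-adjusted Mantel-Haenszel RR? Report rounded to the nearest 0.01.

RR_MH = Σ(aᵢ·n₀ᵢ/nᵢ) / Σ(cᵢ·n₁ᵢ/nᵢ), with n₁ᵢ = aᵢ+bᵢ (exposed), n₀ᵢ = cᵢ+dᵢ (unexposed), nᵢ = n₁ᵢ+n₀ᵢ.
Stratum 1 (Non-smokers): n₁ = 3578, n₀ = 2605, n = 6183; a·n₀/n = 2887·2605/6183 = 1216.3408; c·n₁/n = 1003·3578/6183 = 580.4195
Stratum 2 (Smokers): n₁ = 1196, n₀ = 3386, n = 4582; a·n₀/n = 777·3386/4582 = 574.1864; c·n₁/n = 1778·1196/4582 = 464.0960
RR_MH = (1216.3408 + 574.1864) / (580.4195 + 464.0960) = 1790.5272 / 1044.5156 = 1.71422

1.71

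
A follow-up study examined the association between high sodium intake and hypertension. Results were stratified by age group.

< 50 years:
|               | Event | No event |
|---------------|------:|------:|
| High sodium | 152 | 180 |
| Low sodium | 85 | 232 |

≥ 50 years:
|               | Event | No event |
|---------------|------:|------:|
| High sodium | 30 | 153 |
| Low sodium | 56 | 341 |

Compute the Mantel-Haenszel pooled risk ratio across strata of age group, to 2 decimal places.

RR_MH = Σ(aᵢ·n₀ᵢ/nᵢ) / Σ(cᵢ·n₁ᵢ/nᵢ), with n₁ᵢ = aᵢ+bᵢ (exposed), n₀ᵢ = cᵢ+dᵢ (unexposed), nᵢ = n₁ᵢ+n₀ᵢ.
Stratum 1 (< 50 years): n₁ = 332, n₀ = 317, n = 649; a·n₀/n = 152·317/649 = 74.2435; c·n₁/n = 85·332/649 = 43.4823
Stratum 2 (≥ 50 years): n₁ = 183, n₀ = 397, n = 580; a·n₀/n = 30·397/580 = 20.5345; c·n₁/n = 56·183/580 = 17.6690
RR_MH = (74.2435 + 20.5345) / (43.4823 + 17.6690) = 94.7779 / 61.1512 = 1.54989

1.55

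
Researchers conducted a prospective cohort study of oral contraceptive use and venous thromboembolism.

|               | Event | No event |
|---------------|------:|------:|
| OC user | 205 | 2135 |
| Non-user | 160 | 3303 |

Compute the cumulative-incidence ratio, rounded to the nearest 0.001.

1.896

Cells: a = 205, b = 2135, c = 160, d = 3303.
Risk in exposed = 205/2340 = 0.08761; risk in unexposed = 160/3463 = 0.04620.
RR = 0.08761 / 0.04620 = 1.89614
The risk among the exposed is 1.90 times that among the unexposed.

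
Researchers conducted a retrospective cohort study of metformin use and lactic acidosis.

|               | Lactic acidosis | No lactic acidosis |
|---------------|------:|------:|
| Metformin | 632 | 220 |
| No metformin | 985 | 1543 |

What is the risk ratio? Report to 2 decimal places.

Cells: a = 632, b = 220, c = 985, d = 1543.
Risk in exposed = 632/852 = 0.74178; risk in unexposed = 985/2528 = 0.38964.
RR = 0.74178 / 0.38964 = 1.90379
The risk among the exposed is 1.90 times that among the unexposed.

1.90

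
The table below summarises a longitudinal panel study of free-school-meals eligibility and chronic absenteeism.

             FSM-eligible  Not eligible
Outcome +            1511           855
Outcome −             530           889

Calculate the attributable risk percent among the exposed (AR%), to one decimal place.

33.8

Reading the table with exposure as columns: a = 1511 (FSM-eligible, case), b = 530 (FSM-eligible, non-case), c = 855 (Not eligible, case), d = 889.
Risk in exposed = 1511/2041 = 0.74032; risk in unexposed = 855/1744 = 0.49025.
RR = 0.74032/0.49025 = 1.51009
AR% = (RR − 1)/RR × 100 = (1.51009 − 1)/1.51009 × 100 = 33.7786%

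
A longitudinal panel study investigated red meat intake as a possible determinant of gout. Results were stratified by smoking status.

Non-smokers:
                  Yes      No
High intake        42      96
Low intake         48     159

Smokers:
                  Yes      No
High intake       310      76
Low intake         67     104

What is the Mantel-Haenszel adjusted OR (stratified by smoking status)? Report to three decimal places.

3.433

OR_MH = Σ(aᵢdᵢ/nᵢ) / Σ(bᵢcᵢ/nᵢ), where nᵢ is the stratum total.
Stratum 1 (Non-smokers): n = 345; a·d/n = 42·159/345 = 19.3565; b·c/n = 96·48/345 = 13.3565
Stratum 2 (Smokers): n = 557; a·d/n = 310·104/557 = 57.8815; b·c/n = 76·67/557 = 9.1418
OR_MH = (19.3565 + 57.8815) / (13.3565 + 9.1418) = 77.2380 / 22.4984 = 3.43305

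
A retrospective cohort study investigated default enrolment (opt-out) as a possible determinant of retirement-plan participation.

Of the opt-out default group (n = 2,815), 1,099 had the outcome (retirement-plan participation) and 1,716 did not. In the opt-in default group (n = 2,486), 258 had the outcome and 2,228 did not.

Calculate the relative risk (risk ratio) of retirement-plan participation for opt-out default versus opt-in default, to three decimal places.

3.762

From the description: a = 1099, b = 1716, c = 258, d = 2228.
Risk in exposed = 1099/2815 = 0.39041; risk in unexposed = 258/2486 = 0.10378.
RR = 0.39041 / 0.10378 = 3.76184
The risk among the exposed is 3.76 times that among the unexposed.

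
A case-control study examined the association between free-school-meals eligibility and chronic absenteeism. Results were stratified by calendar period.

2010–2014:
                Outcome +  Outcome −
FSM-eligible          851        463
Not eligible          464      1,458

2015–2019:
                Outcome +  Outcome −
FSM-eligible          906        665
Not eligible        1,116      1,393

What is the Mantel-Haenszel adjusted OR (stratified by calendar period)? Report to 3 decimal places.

OR_MH = Σ(aᵢdᵢ/nᵢ) / Σ(bᵢcᵢ/nᵢ), where nᵢ is the stratum total.
Stratum 1 (2010–2014): n = 3236; a·d/n = 851·1458/3236 = 383.4234; b·c/n = 463·464/3236 = 66.3881
Stratum 2 (2015–2019): n = 4080; a·d/n = 906·1393/4080 = 309.3279; b·c/n = 665·1116/4080 = 181.8971
OR_MH = (383.4234 + 309.3279) / (66.3881 + 181.8971) = 692.7513 / 248.2852 = 2.79014

2.790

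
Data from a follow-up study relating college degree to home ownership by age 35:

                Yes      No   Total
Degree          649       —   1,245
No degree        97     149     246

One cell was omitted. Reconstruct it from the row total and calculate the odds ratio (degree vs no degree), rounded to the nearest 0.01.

1.67

The missing cell is in the exposed row: 1245 − 649 = 596.
So a = 649, b = 596, c = 97, d = 149.
OR = (a·d)/(b·c) = (649 × 149) / (596 × 97) = 96701 / 57812 = 1.67268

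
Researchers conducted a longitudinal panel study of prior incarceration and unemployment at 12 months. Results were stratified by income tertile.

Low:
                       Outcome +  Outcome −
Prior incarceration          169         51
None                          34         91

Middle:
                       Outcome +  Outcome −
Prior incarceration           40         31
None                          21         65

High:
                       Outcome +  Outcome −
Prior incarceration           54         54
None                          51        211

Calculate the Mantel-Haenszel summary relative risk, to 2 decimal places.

RR_MH = Σ(aᵢ·n₀ᵢ/nᵢ) / Σ(cᵢ·n₁ᵢ/nᵢ), with n₁ᵢ = aᵢ+bᵢ (exposed), n₀ᵢ = cᵢ+dᵢ (unexposed), nᵢ = n₁ᵢ+n₀ᵢ.
Stratum 1 (Low): n₁ = 220, n₀ = 125, n = 345; a·n₀/n = 169·125/345 = 61.2319; c·n₁/n = 34·220/345 = 21.6812
Stratum 2 (Middle): n₁ = 71, n₀ = 86, n = 157; a·n₀/n = 40·86/157 = 21.9108; c·n₁/n = 21·71/157 = 9.4968
Stratum 3 (High): n₁ = 108, n₀ = 262, n = 370; a·n₀/n = 54·262/370 = 38.2378; c·n₁/n = 51·108/370 = 14.8865
RR_MH = (61.2319 + 21.9108 + 38.2378) / (21.6812 + 9.4968 + 14.8865) = 121.3805 / 46.0645 = 2.63502

2.64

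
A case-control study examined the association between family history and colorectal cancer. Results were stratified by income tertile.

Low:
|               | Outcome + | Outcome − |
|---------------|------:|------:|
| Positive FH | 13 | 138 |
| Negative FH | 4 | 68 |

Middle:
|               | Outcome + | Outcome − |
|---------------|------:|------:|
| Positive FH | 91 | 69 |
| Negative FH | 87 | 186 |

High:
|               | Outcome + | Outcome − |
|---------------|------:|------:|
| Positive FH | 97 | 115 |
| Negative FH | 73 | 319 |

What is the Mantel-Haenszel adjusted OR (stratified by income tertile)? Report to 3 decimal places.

OR_MH = Σ(aᵢdᵢ/nᵢ) / Σ(bᵢcᵢ/nᵢ), where nᵢ is the stratum total.
Stratum 1 (Low): n = 223; a·d/n = 13·68/223 = 3.9641; b·c/n = 138·4/223 = 2.4753
Stratum 2 (Middle): n = 433; a·d/n = 91·186/433 = 39.0901; b·c/n = 69·87/433 = 13.8637
Stratum 3 (High): n = 604; a·d/n = 97·319/604 = 51.2301; b·c/n = 115·73/604 = 13.8990
OR_MH = (3.9641 + 39.0901 + 51.2301) / (2.4753 + 13.8637 + 13.8990) = 94.2843 / 30.2381 = 3.11807

3.118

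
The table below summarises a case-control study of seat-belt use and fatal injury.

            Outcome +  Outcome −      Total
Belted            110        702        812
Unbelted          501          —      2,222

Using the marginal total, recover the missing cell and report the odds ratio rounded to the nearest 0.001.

The missing cell is in the unexposed row: 2222 − 501 = 1721.
So a = 110, b = 702, c = 501, d = 1721.
OR = (a·d)/(b·c) = (110 × 1721) / (702 × 501) = 189310 / 351702 = 0.53827

0.538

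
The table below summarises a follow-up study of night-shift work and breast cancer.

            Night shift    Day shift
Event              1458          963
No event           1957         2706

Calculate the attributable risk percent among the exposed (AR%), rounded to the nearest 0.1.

Reading the table with exposure as columns: a = 1458 (Night shift, case), b = 1957 (Night shift, non-case), c = 963 (Day shift, case), d = 2706.
Risk in exposed = 1458/3415 = 0.42694; risk in unexposed = 963/3669 = 0.26247.
RR = 0.42694/0.26247 = 1.62663
AR% = (RR − 1)/RR × 100 = (1.62663 − 1)/1.62663 × 100 = 38.5231%

38.5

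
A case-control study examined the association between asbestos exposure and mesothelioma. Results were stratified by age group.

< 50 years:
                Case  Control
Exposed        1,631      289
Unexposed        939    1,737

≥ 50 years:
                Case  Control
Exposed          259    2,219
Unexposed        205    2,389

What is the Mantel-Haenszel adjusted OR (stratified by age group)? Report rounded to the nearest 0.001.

4.965

OR_MH = Σ(aᵢdᵢ/nᵢ) / Σ(bᵢcᵢ/nᵢ), where nᵢ is the stratum total.
Stratum 1 (< 50 years): n = 4596; a·d/n = 1631·1737/4596 = 616.4158; b·c/n = 289·939/4596 = 59.0450
Stratum 2 (≥ 50 years): n = 5072; a·d/n = 259·2389/5072 = 121.9935; b·c/n = 2219·205/5072 = 89.6875
OR_MH = (616.4158 + 121.9935) / (59.0450 + 89.6875) = 738.4093 / 148.7325 = 4.96468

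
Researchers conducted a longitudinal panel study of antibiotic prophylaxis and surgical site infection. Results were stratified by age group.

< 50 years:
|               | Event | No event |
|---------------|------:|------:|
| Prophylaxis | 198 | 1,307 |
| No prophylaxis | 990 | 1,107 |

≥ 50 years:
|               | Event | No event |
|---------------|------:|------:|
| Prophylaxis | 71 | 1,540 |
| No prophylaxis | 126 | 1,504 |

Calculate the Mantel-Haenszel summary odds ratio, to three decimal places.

OR_MH = Σ(aᵢdᵢ/nᵢ) / Σ(bᵢcᵢ/nᵢ), where nᵢ is the stratum total.
Stratum 1 (< 50 years): n = 3602; a·d/n = 198·1107/3602 = 60.8512; b·c/n = 1307·990/3602 = 359.2254
Stratum 2 (≥ 50 years): n = 3241; a·d/n = 71·1504/3241 = 32.9479; b·c/n = 1540·126/3241 = 59.8704
OR_MH = (60.8512 + 32.9479) / (359.2254 + 59.8704) = 93.7990 / 419.0958 = 0.22381

0.224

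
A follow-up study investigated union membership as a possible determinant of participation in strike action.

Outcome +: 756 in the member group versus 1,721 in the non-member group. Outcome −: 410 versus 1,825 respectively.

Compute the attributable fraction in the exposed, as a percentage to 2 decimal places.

From the description: a = 756, b = 410, c = 1721, d = 1825.
Risk in exposed = 756/1166 = 0.64837; risk in unexposed = 1721/3546 = 0.48534.
RR = 0.64837/0.48534 = 1.33592
AR% = (RR − 1)/RR × 100 = (1.33592 − 1)/1.33592 × 100 = 25.1453%

25.15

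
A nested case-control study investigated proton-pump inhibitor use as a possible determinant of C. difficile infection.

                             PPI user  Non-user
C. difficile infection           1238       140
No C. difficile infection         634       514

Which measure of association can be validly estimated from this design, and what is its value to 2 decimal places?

Reading the table with exposure as columns: a = 1238 (PPI user, case), b = 634 (PPI user, non-case), c = 140 (Non-user, case), d = 514.
This is a nested case-control study: participants were sampled on outcome status, so risks in the source population cannot be estimated directly — relative risk is not valid here. The odds ratio is the appropriate measure.
OR = (a·d)/(b·c) = (1238 × 514) / (634 × 140) = 636332 / 88760 = 7.16913

7.17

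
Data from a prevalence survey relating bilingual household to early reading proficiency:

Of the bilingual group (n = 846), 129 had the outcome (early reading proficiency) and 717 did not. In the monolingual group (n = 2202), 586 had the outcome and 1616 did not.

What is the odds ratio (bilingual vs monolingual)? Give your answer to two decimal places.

From the description: a = 129, b = 717, c = 586, d = 1616.
OR = (a·d)/(b·c) = (129 × 1616) / (717 × 586) = 208464 / 420162 = 0.49615
Exposure is associated with lower odds of early reading proficiency (OR = 0.50 < 1).

0.50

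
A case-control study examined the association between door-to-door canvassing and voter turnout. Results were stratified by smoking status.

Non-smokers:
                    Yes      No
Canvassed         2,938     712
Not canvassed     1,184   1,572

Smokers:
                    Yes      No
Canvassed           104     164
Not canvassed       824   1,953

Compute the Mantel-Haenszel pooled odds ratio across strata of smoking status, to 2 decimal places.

4.48

OR_MH = Σ(aᵢdᵢ/nᵢ) / Σ(bᵢcᵢ/nᵢ), where nᵢ is the stratum total.
Stratum 1 (Non-smokers): n = 6406; a·d/n = 2938·1572/6406 = 720.9703; b·c/n = 712·1184/6406 = 131.5966
Stratum 2 (Smokers): n = 3045; a·d/n = 104·1953/3045 = 66.7034; b·c/n = 164·824/3045 = 44.3796
OR_MH = (720.9703 + 66.7034) / (131.5966 + 44.3796) = 787.6738 / 175.9763 = 4.47602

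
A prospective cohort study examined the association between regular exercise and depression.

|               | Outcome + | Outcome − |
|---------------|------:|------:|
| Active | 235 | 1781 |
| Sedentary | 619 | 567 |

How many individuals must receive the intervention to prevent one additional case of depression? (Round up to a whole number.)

3

Risk in treated group = 235/2016 = 0.11657; risk in control = 619/1186 = 0.52192.
Absolute risk reduction = 0.52192 − 0.11657 = 0.40535
NNT = 1 / ARR = 1 / 0.40535 = 2.467 → round up → 3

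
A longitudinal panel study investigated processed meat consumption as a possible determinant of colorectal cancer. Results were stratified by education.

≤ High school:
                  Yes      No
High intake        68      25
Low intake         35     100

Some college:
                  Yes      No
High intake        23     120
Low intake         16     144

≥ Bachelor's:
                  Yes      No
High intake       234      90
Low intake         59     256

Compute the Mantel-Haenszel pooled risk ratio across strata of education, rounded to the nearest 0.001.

3.242

RR_MH = Σ(aᵢ·n₀ᵢ/nᵢ) / Σ(cᵢ·n₁ᵢ/nᵢ), with n₁ᵢ = aᵢ+bᵢ (exposed), n₀ᵢ = cᵢ+dᵢ (unexposed), nᵢ = n₁ᵢ+n₀ᵢ.
Stratum 1 (≤ High school): n₁ = 93, n₀ = 135, n = 228; a·n₀/n = 68·135/228 = 40.2632; c·n₁/n = 35·93/228 = 14.2763
Stratum 2 (Some college): n₁ = 143, n₀ = 160, n = 303; a·n₀/n = 23·160/303 = 12.1452; c·n₁/n = 16·143/303 = 7.5512
Stratum 3 (≥ Bachelor's): n₁ = 324, n₀ = 315, n = 639; a·n₀/n = 234·315/639 = 115.3521; c·n₁/n = 59·324/639 = 29.9155
RR_MH = (40.2632 + 12.1452 + 115.3521) / (14.2763 + 7.5512 + 29.9155) = 167.7605 / 51.7430 = 3.24219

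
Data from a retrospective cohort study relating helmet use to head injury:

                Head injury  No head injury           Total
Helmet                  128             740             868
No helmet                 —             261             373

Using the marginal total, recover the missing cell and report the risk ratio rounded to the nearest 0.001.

0.491

The missing cell is in the unexposed row: 373 − 261 = 112.
So a = 128, b = 740, c = 112, d = 261.
RR = [a/(a+b)] / [c/(c+d)] = (128/868) / (112/373) = 0.14747/0.30027 = 0.49111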